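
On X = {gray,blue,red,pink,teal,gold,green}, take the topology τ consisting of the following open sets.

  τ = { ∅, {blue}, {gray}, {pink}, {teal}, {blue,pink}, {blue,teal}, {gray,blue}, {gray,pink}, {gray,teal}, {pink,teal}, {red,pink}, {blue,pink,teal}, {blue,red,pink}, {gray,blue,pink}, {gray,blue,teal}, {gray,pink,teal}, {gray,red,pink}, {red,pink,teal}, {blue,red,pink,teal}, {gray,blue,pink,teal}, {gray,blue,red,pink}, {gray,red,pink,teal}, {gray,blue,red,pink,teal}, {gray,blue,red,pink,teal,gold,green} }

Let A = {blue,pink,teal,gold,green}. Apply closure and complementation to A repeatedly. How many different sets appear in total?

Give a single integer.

complement {gray,red}; its interior {gray}; cl(A) = X∖{gray} = {blue,red,pink,teal,gold,green}
With k = closure, c = complement:
  1. A     = {blue,pink,teal,gold,green}
  2. kA    = {blue,red,pink,teal,gold,green}
  3. cA    = {gray,red}
  4. ckA   = {gray}
  5. kcA   = {gray,red,gold,green}
  6. kckA  = {gray,gold,green}
  7. ckcA  = {blue,pink,teal}
  8. ckckA = {blue,red,pink,teal}
k, c of each give nothing new

8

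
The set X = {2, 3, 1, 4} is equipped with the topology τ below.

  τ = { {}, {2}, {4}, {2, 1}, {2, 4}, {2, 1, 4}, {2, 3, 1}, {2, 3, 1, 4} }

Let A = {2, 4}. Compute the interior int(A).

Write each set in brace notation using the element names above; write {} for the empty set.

{2, 4}

interior: largest open inside A is {2, 4} (from {}, {4}, {2}, {2, 4})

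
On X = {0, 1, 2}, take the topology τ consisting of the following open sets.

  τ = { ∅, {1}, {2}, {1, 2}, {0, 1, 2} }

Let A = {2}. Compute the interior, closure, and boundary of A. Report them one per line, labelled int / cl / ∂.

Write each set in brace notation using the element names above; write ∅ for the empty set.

open subsets of A: ∅, {2}; so int(A) = {2}
closure: X∖int(X∖A) = X∖{1} = {0, 2}
∂A = {0, 2} minus {2} = {0}

int(A) = {2}
cl(A)  = {0, 2}
∂A     = {0}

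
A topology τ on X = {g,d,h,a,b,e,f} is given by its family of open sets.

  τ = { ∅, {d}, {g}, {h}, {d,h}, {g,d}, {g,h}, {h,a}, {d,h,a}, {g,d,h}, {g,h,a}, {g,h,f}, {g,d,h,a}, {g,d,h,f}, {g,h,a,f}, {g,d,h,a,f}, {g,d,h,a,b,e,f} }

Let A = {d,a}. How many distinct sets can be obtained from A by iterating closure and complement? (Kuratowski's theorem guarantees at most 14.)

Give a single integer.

8

X∖A={g,h,b,e,f}, int(X∖A)={g,h,f}, hence cl(A)={d,a,b,e}
Orbit (k=closure, c=complement):
  1. A     = {d,a}
  2. kA    = {d,a,b,e}
  3. cA    = {g,h,b,e,f}
  4. ckA   = {g,h,f}
  5. kcA   = {g,h,a,b,e,f}
  6. ckcA  = {d}
  7. kckcA = {d,b,e}
  8. ckckcA = {g,h,a,f}
(closed under both — stop)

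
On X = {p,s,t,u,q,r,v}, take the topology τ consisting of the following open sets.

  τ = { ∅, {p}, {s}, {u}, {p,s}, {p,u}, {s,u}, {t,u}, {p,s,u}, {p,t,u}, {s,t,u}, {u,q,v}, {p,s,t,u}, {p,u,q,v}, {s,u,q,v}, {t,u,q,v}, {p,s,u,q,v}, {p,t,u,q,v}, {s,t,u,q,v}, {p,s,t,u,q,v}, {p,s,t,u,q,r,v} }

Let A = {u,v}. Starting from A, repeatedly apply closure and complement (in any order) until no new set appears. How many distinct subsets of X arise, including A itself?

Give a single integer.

cl via duality: int({p,s,t,q,r}) = {p,s}, so X∖{p,s} = {t,u,q,r,v}
Write k for closure, c for complement:
  1. A     = {u,v}
  2. kA    = {t,u,q,r,v}
  3. cA    = {p,s,t,q,r}
  4. ckA   = {p,s}
  5. kcA   = {p,s,t,q,r,v}
  6. kckA  = {p,s,r}
  7. ckcA  = {u}
  8. ckckA = {t,u,q,v}
applying k or c yields no new set

8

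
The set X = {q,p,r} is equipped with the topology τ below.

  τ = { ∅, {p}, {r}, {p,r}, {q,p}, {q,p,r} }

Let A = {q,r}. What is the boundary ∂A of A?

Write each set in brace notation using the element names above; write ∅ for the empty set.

interior: largest open inside A is {r} (from ∅, {r})
cl via duality: int({p}) = {p}, so X∖{p} = {q,r}
cl∖int = {q}

{q}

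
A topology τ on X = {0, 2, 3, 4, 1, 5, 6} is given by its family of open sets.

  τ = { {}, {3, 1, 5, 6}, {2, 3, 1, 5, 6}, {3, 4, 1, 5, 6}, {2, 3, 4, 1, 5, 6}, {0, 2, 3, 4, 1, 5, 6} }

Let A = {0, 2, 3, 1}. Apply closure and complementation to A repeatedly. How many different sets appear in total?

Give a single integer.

4

closure: X∖int(X∖A) = X∖{} = {0, 2, 3, 4, 1, 5, 6}
Let k=closure and c=complement:
  1. A     = {0, 2, 3, 1}
  2. kA    = {0, 2, 3, 4, 1, 5, 6}
  3. cA    = {4, 5, 6}
  4. ckA   = {}
— saturated at 4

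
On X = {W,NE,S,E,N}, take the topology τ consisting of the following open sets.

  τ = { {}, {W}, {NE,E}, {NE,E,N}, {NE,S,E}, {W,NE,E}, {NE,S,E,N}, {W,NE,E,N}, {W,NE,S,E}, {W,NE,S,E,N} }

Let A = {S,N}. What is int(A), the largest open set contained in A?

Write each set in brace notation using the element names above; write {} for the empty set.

{}

U open, U⊆A: {}. int(A) = ⋃ = {}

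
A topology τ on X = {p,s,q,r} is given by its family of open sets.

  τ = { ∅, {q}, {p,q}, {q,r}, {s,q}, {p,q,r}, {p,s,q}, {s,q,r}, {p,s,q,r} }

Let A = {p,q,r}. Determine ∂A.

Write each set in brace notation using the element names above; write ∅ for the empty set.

{s}

open subsets of A: ∅, {q}, {q,r}, {p,q}, {p,q,r}; so int(A) = {p,q,r}
closure: X∖int(X∖A) = X∖∅ = {p,s,q,r}
∂A = {p,s,q,r} minus {p,q,r} = {s}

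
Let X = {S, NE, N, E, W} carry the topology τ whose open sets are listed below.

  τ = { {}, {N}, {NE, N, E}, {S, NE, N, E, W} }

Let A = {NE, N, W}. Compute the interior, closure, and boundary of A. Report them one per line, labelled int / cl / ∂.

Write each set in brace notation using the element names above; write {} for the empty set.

U open, U⊆A: {}, {N}. int(A) = ⋃ = {N}
X∖A={S, E}, int(X∖A)={}, hence cl(A)={S, NE, N, E, W}
∂A: remove int from cl → {S, NE, E, W}

int(A) = {N}
cl(A)  = {S, NE, N, E, W}
∂A     = {S, NE, E, W}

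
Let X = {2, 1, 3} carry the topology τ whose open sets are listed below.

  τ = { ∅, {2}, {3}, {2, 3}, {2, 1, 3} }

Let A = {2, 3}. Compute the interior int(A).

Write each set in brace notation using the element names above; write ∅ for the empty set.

{2, 3}

interior: largest open inside A is {2, 3} (from ∅, {2}, {3}, {2, 3})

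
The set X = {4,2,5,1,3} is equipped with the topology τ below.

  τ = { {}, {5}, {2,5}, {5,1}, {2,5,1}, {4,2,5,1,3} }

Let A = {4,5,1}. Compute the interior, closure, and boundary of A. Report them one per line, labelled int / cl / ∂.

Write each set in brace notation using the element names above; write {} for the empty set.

open subsets of A: {}, {5}, {5,1}; so int(A) = {5,1}
closure: X∖int(X∖A) = X∖{} = {4,2,5,1,3}
∂A = {4,2,5,1,3} minus {5,1} = {4,2,3}

int(A) = {5,1}
cl(A)  = {4,2,5,1,3}
∂A     = {4,2,3}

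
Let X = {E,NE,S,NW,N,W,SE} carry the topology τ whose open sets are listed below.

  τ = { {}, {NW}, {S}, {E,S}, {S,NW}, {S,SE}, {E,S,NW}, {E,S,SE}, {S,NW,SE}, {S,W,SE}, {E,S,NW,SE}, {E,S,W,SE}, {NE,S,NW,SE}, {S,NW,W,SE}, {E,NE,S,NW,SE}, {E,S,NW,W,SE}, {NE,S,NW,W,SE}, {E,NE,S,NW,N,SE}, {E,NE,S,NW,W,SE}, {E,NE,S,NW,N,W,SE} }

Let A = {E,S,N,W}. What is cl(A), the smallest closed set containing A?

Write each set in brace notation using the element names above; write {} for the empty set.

cl via duality: int({NE,NW,SE}) = {NW}, so X∖{NW} = {E,NE,S,N,W,SE}

{E,NE,S,N,W,SE}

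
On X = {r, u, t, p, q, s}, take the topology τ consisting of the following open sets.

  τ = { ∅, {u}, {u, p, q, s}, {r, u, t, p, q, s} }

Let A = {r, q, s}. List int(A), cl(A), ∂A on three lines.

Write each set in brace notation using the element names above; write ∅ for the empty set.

int(A) = ∅
cl(A)  = {r, t, p, q, s}
∂A     = {r, t, p, q, s}

opens ⊆ A: ∅; union → int = ∅
complement {u, t, p}; its interior {u}; cl(A) = X∖{u} = {r, t, p, q, s}
boundary = {r, t, p, q, s} ∖ ∅ = {r, t, p, q, s}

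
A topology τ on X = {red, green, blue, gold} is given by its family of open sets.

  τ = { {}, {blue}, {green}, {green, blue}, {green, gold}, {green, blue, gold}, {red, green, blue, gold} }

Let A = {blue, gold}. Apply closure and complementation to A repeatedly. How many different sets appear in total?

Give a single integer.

8

cl via duality: int({red, green}) = {green}, so X∖{green} = {red, blue, gold}
Write k for closure, c for complement:
  1. A     = {blue, gold}
  2. kA    = {red, blue, gold}
  3. cA    = {red, green}
  4. ckA   = {green}
  5. kcA   = {red, green, gold}
  6. ckcA  = {blue}
  7. kckcA = {red, blue}
  8. ckckcA = {green, gold}
applying k or c yields no new set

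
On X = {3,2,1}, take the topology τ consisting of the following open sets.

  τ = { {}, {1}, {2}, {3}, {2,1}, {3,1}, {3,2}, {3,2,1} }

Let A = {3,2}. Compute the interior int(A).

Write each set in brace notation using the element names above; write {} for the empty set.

{3,2}

U open, U⊆A: {}, {2}, {3}, {3,2}. int(A) = ⋃ = {3,2}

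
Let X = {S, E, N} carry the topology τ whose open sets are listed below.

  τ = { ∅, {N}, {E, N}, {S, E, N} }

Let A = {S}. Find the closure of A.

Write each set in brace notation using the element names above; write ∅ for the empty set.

{S}

closure: X∖int(X∖A) = X∖{E, N} = {S}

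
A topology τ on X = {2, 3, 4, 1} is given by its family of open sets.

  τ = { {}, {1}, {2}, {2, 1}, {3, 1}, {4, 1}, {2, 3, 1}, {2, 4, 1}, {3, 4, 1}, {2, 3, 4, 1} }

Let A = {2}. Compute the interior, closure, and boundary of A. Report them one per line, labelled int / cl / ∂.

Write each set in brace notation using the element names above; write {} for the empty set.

open subsets of A: {}, {2}; so int(A) = {2}
closure: X∖int(X∖A) = X∖{3, 4, 1} = {2}
∂A = {2} minus {2} = {}

int(A) = {2}
cl(A)  = {2}
∂A     = {}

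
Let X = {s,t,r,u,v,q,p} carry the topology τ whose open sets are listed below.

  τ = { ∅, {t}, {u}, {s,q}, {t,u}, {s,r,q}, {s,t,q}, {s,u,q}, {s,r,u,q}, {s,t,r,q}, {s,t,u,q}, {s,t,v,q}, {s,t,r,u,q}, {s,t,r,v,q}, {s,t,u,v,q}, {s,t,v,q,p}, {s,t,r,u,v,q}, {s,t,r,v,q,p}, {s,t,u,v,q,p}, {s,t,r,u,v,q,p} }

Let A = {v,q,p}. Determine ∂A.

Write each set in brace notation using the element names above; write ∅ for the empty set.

interior: largest open inside A is ∅ (from ∅)
cl via duality: int({s,t,r,u}) = {t,u}, so X∖{t,u} = {s,r,v,q,p}
cl∖int = {s,r,v,q,p}

{s,r,v,q,p}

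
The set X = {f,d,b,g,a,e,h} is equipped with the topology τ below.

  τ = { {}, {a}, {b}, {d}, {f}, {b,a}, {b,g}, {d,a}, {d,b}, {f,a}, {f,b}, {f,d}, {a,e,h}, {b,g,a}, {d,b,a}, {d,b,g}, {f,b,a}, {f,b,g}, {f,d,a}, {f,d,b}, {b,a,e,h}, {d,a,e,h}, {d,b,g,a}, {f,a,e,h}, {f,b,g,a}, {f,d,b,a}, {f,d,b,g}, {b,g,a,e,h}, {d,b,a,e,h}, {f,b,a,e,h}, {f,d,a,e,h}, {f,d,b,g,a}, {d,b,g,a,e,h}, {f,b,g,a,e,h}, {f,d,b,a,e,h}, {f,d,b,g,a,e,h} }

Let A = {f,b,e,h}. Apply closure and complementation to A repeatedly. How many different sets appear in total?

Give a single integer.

8

X∖A={d,g,a}, int(X∖A)={d,a}, hence cl(A)={f,b,g,e,h}
Orbit (k=closure, c=complement):
  1. A     = {f,b,e,h}
  2. kA    = {f,b,g,e,h}
  3. cA    = {d,g,a}
  4. ckA   = {d,a}
  5. kcA   = {d,g,a,e,h}
  6. kckA  = {d,a,e,h}
  7. ckcA  = {f,b}
  8. ckckA = {f,b,g}
(closed under both — stop)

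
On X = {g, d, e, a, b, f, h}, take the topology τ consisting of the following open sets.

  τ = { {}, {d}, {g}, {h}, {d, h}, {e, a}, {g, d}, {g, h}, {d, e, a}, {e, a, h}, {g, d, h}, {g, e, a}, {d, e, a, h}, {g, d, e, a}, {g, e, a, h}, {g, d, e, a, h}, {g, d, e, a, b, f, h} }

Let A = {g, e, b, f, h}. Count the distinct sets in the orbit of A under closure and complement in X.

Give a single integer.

complement {d, a}; its interior {d}; cl(A) = X∖{d} = {g, e, a, b, f, h}
With k = closure, c = complement:
  1. A     = {g, e, b, f, h}
  2. kA    = {g, e, a, b, f, h}
  3. cA    = {d, a}
  4. ckA   = {d}
  5. kcA   = {d, e, a, b, f}
  6. kckA  = {d, b, f}
  7. ckcA  = {g, h}
  8. ckckA = {g, e, a, h}
  9. kckcA = {g, b, f, h}
  10. ckckcA = {d, e, a}
k, c of each give nothing new

10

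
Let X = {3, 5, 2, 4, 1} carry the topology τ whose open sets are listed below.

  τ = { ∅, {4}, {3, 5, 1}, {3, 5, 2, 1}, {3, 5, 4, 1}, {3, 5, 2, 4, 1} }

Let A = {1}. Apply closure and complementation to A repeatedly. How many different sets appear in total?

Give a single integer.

6

cl via duality: int({3, 5, 2, 4}) = {4}, so X∖{4} = {3, 5, 2, 1}
Write k for closure, c for complement:
  1. A     = {1}
  2. kA    = {3, 5, 2, 1}
  3. cA    = {3, 5, 2, 4}
  4. ckA   = {4}
  5. kcA   = {3, 5, 2, 4, 1}
  6. ckcA  = ∅
applying k or c yields no new set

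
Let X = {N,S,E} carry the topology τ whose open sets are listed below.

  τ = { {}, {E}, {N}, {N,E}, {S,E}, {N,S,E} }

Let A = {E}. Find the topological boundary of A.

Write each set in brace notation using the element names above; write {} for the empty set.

interior: largest open inside A is {E} (from {}, {E})
cl via duality: int({N,S}) = {N}, so X∖{N} = {S,E}
cl∖int = {S}

{S}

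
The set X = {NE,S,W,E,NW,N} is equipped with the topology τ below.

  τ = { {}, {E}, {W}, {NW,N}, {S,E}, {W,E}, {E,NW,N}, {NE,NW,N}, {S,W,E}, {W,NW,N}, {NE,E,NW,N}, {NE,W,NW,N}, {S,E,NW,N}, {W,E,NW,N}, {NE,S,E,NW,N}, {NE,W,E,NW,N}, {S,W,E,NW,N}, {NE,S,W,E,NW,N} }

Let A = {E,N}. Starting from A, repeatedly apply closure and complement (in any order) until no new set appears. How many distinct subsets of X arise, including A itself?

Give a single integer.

8

closure: X∖int(X∖A) = X∖{W} = {NE,S,E,NW,N}
Let k=closure and c=complement:
  1. A     = {E,N}
  2. kA    = {NE,S,E,NW,N}
  3. cA    = {NE,S,W,NW}
  4. ckA   = {W}
  5. kcA   = {NE,S,W,NW,N}
  6. ckcA  = {E}
  7. kckcA = {S,E}
  8. ckckcA = {NE,W,NW,N}
— saturated at 8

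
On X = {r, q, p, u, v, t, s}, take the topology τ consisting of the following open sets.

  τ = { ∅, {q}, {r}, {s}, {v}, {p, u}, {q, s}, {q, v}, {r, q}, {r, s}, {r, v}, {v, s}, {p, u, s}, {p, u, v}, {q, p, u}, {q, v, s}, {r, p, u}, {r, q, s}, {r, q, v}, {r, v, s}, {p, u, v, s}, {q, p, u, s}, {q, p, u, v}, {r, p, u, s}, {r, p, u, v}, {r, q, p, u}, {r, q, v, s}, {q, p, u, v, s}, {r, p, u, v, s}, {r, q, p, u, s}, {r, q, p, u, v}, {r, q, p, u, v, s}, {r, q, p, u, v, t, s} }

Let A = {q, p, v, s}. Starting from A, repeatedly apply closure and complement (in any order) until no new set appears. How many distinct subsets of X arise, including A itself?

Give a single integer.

closure: X∖int(X∖A) = X∖{r} = {q, p, u, v, t, s}
Let k=closure and c=complement:
  1. A     = {q, p, v, s}
  2. kA    = {q, p, u, v, t, s}
  3. cA    = {r, u, t}
  4. ckA   = {r}
  5. kcA   = {r, p, u, t}
  6. kckA  = {r, t}
  7. ckcA  = {q, v, s}
  8. ckckA = {q, p, u, v, s}
  9. kckcA = {q, v, t, s}
  10. ckckcA = {r, p, u}
— saturated at 10

10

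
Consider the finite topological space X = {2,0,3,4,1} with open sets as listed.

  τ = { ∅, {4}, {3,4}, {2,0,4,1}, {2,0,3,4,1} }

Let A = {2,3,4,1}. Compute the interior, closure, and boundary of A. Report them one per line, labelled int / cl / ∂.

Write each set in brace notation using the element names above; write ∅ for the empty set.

int(A) = {3,4}
cl(A)  = {2,0,3,4,1}
∂A     = {2,0,1}

U open, U⊆A: ∅, {4}, {3,4}. int(A) = ⋃ = {3,4}
X∖A={0}, int(X∖A)=∅, hence cl(A)={2,0,3,4,1}
∂A: remove int from cl → {2,0,1}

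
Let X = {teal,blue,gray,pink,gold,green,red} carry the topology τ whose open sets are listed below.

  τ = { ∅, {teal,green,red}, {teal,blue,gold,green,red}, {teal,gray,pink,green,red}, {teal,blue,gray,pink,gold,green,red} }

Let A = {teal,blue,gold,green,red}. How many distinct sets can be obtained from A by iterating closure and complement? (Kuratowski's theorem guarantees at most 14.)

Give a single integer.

4

complement {gray,pink}; its interior ∅; cl(A) = X∖∅ = {teal,blue,gray,pink,gold,green,red}
With k = closure, c = complement:
  1. A     = {teal,blue,gold,green,red}
  2. kA    = {teal,blue,gray,pink,gold,green,red}
  3. cA    = {gray,pink}
  4. ckA   = ∅
k, c of each give nothing new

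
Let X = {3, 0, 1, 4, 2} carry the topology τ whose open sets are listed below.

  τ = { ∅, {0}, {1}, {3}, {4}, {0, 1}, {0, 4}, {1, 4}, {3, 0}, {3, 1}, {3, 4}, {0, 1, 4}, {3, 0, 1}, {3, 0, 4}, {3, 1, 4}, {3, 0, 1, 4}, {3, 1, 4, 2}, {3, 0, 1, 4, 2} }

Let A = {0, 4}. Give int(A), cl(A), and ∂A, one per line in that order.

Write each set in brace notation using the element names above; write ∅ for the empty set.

int(A) = {0, 4}
cl(A)  = {0, 4, 2}
∂A     = {2}

interior: largest open inside A is {0, 4} (from ∅, {0}, {4}, {0, 4})
cl via duality: int({3, 1, 2}) = {3, 1}, so X∖{3, 1} = {0, 4, 2}
cl∖int = {2}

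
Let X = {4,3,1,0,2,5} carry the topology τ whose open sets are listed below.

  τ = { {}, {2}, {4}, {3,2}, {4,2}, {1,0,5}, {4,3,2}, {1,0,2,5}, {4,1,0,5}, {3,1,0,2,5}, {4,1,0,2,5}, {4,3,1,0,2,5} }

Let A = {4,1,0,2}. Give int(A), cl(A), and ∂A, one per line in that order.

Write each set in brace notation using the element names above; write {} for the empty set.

U open, U⊆A: {}, {4}, {2}, {4,2}. int(A) = ⋃ = {4,2}
X∖A={3,5}, int(X∖A)={}, hence cl(A)={4,3,1,0,2,5}
∂A: remove int from cl → {3,1,0,5}

int(A) = {4,2}
cl(A)  = {4,3,1,0,2,5}
∂A     = {3,1,0,5}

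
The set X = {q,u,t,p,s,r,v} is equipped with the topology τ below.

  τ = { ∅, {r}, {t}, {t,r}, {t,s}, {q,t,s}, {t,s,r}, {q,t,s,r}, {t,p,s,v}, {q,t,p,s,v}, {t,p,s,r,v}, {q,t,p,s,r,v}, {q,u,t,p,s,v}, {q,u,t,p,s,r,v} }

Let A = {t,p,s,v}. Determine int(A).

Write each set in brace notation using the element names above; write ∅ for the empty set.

{t,p,s,v}

open subsets of A: ∅, {t}, {t,s}, {t,p,s,v}; so int(A) = {t,p,s,v}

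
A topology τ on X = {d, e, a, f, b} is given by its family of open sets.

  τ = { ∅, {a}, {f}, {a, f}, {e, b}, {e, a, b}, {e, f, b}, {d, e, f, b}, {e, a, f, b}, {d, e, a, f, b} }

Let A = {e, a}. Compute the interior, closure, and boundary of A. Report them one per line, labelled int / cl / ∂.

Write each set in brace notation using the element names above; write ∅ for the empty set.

U open, U⊆A: ∅, {a}. int(A) = ⋃ = {a}
X∖A={d, f, b}, int(X∖A)={f}, hence cl(A)={d, e, a, b}
∂A: remove int from cl → {d, e, b}

int(A) = {a}
cl(A)  = {d, e, a, b}
∂A     = {d, e, b}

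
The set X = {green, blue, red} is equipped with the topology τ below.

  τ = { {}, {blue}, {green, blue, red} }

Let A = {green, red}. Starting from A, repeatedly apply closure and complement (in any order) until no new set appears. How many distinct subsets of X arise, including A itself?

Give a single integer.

4

cl via duality: int({blue}) = {blue}, so X∖{blue} = {green, red}
Write k for closure, c for complement:
  1. A     = {green, red}
  2. cA    = {blue}
  3. kcA   = {green, blue, red}
  4. ckcA  = {}
applying k or c yields no new set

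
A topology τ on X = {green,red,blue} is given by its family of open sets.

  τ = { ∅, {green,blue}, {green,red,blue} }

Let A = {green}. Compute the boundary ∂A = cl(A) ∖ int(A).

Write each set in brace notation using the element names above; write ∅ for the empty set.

interior: largest open inside A is ∅ (from ∅)
cl via duality: int({red,blue}) = ∅, so X∖∅ = {green,red,blue}
cl∖int = {green,red,blue}

{green,red,blue}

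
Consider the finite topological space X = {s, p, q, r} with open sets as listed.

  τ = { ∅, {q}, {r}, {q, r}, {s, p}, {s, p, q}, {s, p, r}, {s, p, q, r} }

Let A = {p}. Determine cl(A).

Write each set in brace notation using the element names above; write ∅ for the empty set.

{s, p}

cl via duality: int({s, q, r}) = {q, r}, so X∖{q, r} = {s, p}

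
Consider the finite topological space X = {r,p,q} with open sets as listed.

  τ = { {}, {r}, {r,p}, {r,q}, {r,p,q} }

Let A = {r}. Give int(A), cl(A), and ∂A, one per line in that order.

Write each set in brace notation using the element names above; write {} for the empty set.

int(A) = {r}
cl(A)  = {r,p,q}
∂A     = {p,q}

opens ⊆ A: {}, {r}; union → int = {r}
complement {p,q}; its interior {}; cl(A) = X∖{} = {r,p,q}
boundary = {r,p,q} ∖ {r} = {p,q}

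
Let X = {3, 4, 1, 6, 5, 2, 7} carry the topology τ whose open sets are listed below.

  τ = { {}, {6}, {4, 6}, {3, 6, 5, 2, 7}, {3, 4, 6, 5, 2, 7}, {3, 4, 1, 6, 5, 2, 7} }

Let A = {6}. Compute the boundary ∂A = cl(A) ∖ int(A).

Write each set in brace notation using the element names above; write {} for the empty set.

{3, 4, 1, 5, 2, 7}

opens ⊆ A: {}, {6}; union → int = {6}
complement {3, 4, 1, 5, 2, 7}; its interior {}; cl(A) = X∖{} = {3, 4, 1, 6, 5, 2, 7}
boundary = {3, 4, 1, 6, 5, 2, 7} ∖ {6} = {3, 4, 1, 5, 2, 7}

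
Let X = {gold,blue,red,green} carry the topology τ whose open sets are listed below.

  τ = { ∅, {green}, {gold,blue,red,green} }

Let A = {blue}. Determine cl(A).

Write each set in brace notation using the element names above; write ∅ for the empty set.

cl via duality: int({gold,red,green}) = {green}, so X∖{green} = {gold,blue,red}

{gold,blue,red}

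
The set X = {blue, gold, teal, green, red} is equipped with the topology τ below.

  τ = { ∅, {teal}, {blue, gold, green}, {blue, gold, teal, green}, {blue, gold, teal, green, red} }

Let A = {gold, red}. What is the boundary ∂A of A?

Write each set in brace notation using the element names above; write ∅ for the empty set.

interior: largest open inside A is ∅ (from ∅)
cl via duality: int({blue, teal, green}) = {teal}, so X∖{teal} = {blue, gold, green, red}
cl∖int = {blue, gold, green, red}

{blue, gold, green, red}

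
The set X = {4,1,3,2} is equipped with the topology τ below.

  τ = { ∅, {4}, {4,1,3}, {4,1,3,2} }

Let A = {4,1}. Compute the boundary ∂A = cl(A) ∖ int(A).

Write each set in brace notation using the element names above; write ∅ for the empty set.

{1,3,2}

open subsets of A: ∅, {4}; so int(A) = {4}
closure: X∖int(X∖A) = X∖∅ = {4,1,3,2}
∂A = {4,1,3,2} minus {4} = {1,3,2}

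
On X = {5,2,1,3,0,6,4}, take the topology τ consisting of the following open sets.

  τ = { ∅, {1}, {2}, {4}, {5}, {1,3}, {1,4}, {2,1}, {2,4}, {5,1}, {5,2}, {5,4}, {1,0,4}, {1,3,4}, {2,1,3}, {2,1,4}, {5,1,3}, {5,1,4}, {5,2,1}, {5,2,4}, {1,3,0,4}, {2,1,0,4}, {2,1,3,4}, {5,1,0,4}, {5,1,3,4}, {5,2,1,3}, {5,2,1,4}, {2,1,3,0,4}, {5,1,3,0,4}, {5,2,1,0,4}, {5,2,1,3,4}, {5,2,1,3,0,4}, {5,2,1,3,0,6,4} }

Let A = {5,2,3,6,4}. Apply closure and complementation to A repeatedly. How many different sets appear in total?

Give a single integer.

8

complement {1,0}; its interior {1}; cl(A) = X∖{1} = {5,2,3,0,6,4}
With k = closure, c = complement:
  1. A     = {5,2,3,6,4}
  2. kA    = {5,2,3,0,6,4}
  3. cA    = {1,0}
  4. ckA   = {1}
  5. kcA   = {1,3,0,6}
  6. ckcA  = {5,2,4}
  7. kckcA = {5,2,0,6,4}
  8. ckckcA = {1,3}
k, c of each give nothing new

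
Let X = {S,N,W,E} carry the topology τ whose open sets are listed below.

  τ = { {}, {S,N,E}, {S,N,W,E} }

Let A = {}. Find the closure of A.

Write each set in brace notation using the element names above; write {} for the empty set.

{}

X∖A={S,N,W,E}, int(X∖A)={S,N,W,E}, hence cl(A)={}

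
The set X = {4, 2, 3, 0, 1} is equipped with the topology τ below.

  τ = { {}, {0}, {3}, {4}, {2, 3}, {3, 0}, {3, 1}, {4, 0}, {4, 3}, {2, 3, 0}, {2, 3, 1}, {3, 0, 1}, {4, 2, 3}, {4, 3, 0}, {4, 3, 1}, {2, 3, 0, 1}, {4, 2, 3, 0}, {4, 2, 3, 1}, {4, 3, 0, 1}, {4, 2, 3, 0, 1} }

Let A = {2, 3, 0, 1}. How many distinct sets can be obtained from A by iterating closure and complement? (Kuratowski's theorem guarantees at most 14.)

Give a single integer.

cl via duality: int({4}) = {4}, so X∖{4} = {2, 3, 0, 1}
Write k for closure, c for complement:
  1. A     = {2, 3, 0, 1}
  2. cA    = {4}
applying k or c yields no new set

2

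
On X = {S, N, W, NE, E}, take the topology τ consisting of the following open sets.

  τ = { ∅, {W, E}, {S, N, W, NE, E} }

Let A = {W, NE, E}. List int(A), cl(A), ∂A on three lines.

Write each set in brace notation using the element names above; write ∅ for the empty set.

interior: largest open inside A is {W, E} (from ∅, {W, E})
cl via duality: int({S, N}) = ∅, so X∖∅ = {S, N, W, NE, E}
cl∖int = {S, N, NE}

int(A) = {W, E}
cl(A)  = {S, N, W, NE, E}
∂A     = {S, N, NE}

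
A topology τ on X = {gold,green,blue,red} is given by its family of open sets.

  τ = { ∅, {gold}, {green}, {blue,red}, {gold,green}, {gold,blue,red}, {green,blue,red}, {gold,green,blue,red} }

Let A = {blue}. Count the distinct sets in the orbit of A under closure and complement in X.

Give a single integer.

6

closure: X∖int(X∖A) = X∖{gold,green} = {blue,red}
Let k=closure and c=complement:
  1. A     = {blue}
  2. kA    = {blue,red}
  3. cA    = {gold,green,red}
  4. ckA   = {gold,green}
  5. kcA   = {gold,green,blue,red}
  6. ckcA  = ∅
— saturated at 6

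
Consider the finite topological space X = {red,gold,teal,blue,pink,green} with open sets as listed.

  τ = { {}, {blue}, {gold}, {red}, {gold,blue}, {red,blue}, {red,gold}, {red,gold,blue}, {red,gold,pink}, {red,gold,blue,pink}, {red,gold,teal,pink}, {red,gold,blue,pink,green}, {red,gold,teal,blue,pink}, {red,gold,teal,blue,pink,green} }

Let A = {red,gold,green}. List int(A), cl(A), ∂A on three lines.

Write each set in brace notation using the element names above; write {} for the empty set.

int(A) = {red,gold}
cl(A)  = {red,gold,teal,pink,green}
∂A     = {teal,pink,green}

U open, U⊆A: {}, {red}, {gold}, {red,gold}. int(A) = ⋃ = {red,gold}
X∖A={teal,blue,pink}, int(X∖A)={blue}, hence cl(A)={red,gold,teal,pink,green}
∂A: remove int from cl → {teal,pink,green}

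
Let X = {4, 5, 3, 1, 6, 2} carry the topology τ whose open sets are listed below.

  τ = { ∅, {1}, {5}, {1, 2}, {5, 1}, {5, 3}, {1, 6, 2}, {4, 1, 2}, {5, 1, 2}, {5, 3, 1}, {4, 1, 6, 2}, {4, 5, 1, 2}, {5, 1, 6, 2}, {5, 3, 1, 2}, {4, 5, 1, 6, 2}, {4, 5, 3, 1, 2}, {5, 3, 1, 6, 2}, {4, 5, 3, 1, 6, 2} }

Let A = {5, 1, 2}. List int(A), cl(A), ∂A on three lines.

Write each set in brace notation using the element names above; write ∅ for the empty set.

opens ⊆ A: ∅, {1}, {5}, {5, 1}, {1, 2}, {5, 1, 2}; union → int = {5, 1, 2}
complement {4, 3, 6}; its interior ∅; cl(A) = X∖∅ = {4, 5, 3, 1, 6, 2}
boundary = {4, 5, 3, 1, 6, 2} ∖ {5, 1, 2} = {4, 3, 6}

int(A) = {5, 1, 2}
cl(A)  = {4, 5, 3, 1, 6, 2}
∂A     = {4, 3, 6}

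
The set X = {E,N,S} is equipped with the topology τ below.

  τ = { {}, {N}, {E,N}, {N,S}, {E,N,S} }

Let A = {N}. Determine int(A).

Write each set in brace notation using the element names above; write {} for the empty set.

interior: largest open inside A is {N} (from {}, {N})

{N}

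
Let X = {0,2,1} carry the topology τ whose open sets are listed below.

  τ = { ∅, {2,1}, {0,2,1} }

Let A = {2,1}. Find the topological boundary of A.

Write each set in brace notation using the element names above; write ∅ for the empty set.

{0}

open subsets of A: ∅, {2,1}; so int(A) = {2,1}
closure: X∖int(X∖A) = X∖∅ = {0,2,1}
∂A = {0,2,1} minus {2,1} = {0}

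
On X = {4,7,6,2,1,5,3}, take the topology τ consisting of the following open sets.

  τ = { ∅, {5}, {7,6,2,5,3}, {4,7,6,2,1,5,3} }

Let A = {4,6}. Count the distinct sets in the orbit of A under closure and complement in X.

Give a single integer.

6

closure: X∖int(X∖A) = X∖{5} = {4,7,6,2,1,3}
Let k=closure and c=complement:
  1. A     = {4,6}
  2. kA    = {4,7,6,2,1,3}
  3. cA    = {7,2,1,5,3}
  4. ckA   = {5}
  5. kcA   = {4,7,6,2,1,5,3}
  6. ckcA  = ∅
— saturated at 6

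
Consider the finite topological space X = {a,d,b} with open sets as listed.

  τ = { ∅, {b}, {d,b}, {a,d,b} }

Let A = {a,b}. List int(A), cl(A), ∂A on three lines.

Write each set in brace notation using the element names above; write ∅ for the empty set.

int(A) = {b}
cl(A)  = {a,d,b}
∂A     = {a,d}

interior: largest open inside A is {b} (from ∅, {b})
cl via duality: int({d}) = ∅, so X∖∅ = {a,d,b}
cl∖int = {a,d}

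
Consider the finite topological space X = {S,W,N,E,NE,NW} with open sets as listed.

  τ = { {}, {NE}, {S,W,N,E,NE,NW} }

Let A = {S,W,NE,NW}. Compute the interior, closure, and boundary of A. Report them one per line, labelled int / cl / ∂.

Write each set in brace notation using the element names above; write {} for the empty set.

opens ⊆ A: {}, {NE}; union → int = {NE}
complement {N,E}; its interior {}; cl(A) = X∖{} = {S,W,N,E,NE,NW}
boundary = {S,W,N,E,NE,NW} ∖ {NE} = {S,W,N,E,NW}

int(A) = {NE}
cl(A)  = {S,W,N,E,NE,NW}
∂A     = {S,W,N,E,NW}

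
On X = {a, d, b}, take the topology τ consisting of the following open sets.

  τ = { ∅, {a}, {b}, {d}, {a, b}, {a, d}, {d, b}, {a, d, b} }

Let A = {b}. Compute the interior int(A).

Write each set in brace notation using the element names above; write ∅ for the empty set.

U open, U⊆A: ∅, {b}. int(A) = ⋃ = {b}

{b}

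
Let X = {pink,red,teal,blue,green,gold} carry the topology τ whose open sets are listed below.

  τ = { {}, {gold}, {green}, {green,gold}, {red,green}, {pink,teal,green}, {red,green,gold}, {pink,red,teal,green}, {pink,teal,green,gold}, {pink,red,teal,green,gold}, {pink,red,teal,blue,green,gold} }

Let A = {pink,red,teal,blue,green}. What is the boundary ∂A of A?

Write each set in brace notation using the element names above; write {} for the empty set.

{blue}

open subsets of A: {}, {green}, {red,green}, {pink,teal,green}, {pink,red,teal,green}; so int(A) = {pink,red,teal,green}
closure: X∖int(X∖A) = X∖{gold} = {pink,red,teal,blue,green}
∂A = {pink,red,teal,blue,green} minus {pink,red,teal,green} = {blue}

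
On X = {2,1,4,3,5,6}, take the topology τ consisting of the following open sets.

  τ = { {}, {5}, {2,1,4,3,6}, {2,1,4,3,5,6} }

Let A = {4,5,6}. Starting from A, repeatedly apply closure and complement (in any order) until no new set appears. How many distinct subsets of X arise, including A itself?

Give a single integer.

closure: X∖int(X∖A) = X∖{} = {2,1,4,3,5,6}
Let k=closure and c=complement:
  1. A     = {4,5,6}
  2. kA    = {2,1,4,3,5,6}
  3. cA    = {2,1,3}
  4. ckA   = {}
  5. kcA   = {2,1,4,3,6}
  6. ckcA  = {5}
— saturated at 6

6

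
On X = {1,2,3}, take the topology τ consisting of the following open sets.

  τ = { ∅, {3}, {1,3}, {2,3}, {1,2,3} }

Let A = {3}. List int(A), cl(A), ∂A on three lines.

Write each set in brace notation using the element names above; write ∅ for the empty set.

int(A) = {3}
cl(A)  = {1,2,3}
∂A     = {1,2}

interior: largest open inside A is {3} (from ∅, {3})
cl via duality: int({1,2}) = ∅, so X∖∅ = {1,2,3}
cl∖int = {1,2}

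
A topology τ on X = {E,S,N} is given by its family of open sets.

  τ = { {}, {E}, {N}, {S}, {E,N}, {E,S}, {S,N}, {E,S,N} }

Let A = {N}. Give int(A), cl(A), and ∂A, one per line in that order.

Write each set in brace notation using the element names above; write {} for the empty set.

opens ⊆ A: {}, {N}; union → int = {N}
complement {E,S}; its interior {E,S}; cl(A) = X∖{E,S} = {N}
boundary = {N} ∖ {N} = {}

int(A) = {N}
cl(A)  = {N}
∂A     = {}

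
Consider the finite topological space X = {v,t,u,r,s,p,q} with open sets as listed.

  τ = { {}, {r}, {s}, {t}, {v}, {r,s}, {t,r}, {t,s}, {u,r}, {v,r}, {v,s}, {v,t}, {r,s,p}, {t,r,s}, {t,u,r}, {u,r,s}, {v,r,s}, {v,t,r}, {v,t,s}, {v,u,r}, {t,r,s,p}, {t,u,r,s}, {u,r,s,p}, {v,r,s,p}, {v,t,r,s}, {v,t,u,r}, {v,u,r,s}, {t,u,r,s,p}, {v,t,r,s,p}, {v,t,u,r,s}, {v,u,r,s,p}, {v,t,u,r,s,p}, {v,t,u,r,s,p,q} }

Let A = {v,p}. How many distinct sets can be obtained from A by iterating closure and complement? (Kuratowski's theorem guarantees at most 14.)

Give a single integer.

cl via duality: int({t,u,r,s,q}) = {t,u,r,s}, so X∖{t,u,r,s} = {v,p,q}
Write k for closure, c for complement:
  1. A     = {v,p}
  2. kA    = {v,p,q}
  3. cA    = {t,u,r,s,q}
  4. ckA   = {t,u,r,s}
  5. kcA   = {t,u,r,s,p,q}
  6. ckcA  = {v}
  7. kckcA = {v,q}
  8. ckckcA = {t,u,r,s,p}
applying k or c yields no new set

8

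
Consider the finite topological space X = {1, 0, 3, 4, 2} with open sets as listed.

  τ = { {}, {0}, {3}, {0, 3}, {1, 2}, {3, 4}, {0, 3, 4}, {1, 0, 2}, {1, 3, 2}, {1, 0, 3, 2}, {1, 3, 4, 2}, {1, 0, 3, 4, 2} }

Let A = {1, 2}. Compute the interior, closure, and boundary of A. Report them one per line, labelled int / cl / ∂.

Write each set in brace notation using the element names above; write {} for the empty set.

int(A) = {1, 2}
cl(A)  = {1, 2}
∂A     = {}

interior: largest open inside A is {1, 2} (from {}, {1, 2})
cl via duality: int({0, 3, 4}) = {0, 3, 4}, so X∖{0, 3, 4} = {1, 2}
cl∖int = {}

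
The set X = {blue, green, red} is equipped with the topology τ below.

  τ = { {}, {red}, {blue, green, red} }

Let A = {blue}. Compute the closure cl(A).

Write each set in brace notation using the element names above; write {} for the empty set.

cl via duality: int({green, red}) = {red}, so X∖{red} = {blue, green}

{blue, green}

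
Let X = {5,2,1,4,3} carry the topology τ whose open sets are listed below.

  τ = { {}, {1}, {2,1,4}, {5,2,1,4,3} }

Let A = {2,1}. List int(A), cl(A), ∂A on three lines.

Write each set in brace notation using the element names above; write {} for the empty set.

int(A) = {1}
cl(A)  = {5,2,1,4,3}
∂A     = {5,2,4,3}

interior: largest open inside A is {1} (from {}, {1})
cl via duality: int({5,4,3}) = {}, so X∖{} = {5,2,1,4,3}
cl∖int = {5,2,4,3}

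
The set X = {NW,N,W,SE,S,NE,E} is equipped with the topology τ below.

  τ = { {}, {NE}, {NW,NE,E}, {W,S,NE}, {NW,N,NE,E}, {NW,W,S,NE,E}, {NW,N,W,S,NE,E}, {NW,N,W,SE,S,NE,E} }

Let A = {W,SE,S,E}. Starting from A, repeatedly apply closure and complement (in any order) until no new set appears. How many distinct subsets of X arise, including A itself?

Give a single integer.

6

closure: X∖int(X∖A) = X∖{NE} = {NW,N,W,SE,S,E}
Let k=closure and c=complement:
  1. A     = {W,SE,S,E}
  2. kA    = {NW,N,W,SE,S,E}
  3. cA    = {NW,N,NE}
  4. ckA   = {NE}
  5. kcA   = {NW,N,W,SE,S,NE,E}
  6. ckcA  = {}
— saturated at 6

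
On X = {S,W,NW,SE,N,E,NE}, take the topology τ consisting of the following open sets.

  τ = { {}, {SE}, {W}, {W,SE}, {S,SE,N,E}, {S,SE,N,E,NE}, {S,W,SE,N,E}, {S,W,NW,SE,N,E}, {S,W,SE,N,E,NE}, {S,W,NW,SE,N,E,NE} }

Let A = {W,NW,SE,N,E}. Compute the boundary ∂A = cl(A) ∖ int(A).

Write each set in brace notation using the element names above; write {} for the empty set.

{S,NW,N,E,NE}

U open, U⊆A: {}, {W}, {SE}, {W,SE}. int(A) = ⋃ = {W,SE}
X∖A={S,NE}, int(X∖A)={}, hence cl(A)={S,W,NW,SE,N,E,NE}
∂A: remove int from cl → {S,NW,N,E,NE}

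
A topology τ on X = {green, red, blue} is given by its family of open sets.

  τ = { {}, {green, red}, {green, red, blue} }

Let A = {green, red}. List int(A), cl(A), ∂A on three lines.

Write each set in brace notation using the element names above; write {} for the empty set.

interior: largest open inside A is {green, red} (from {}, {green, red})
cl via duality: int({blue}) = {}, so X∖{} = {green, red, blue}
cl∖int = {blue}

int(A) = {green, red}
cl(A)  = {green, red, blue}
∂A     = {blue}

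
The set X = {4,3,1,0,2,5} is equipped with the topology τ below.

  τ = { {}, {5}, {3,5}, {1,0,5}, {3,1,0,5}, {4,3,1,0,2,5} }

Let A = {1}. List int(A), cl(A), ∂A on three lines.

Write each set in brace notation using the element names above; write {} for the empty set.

interior: largest open inside A is {} (from {})
cl via duality: int({4,3,0,2,5}) = {3,5}, so X∖{3,5} = {4,1,0,2}
cl∖int = {4,1,0,2}

int(A) = {}
cl(A)  = {4,1,0,2}
∂A     = {4,1,0,2}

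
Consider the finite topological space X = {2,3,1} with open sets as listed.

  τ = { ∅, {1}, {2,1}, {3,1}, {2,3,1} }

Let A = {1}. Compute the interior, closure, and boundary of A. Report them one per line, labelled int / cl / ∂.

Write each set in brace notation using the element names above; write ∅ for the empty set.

int(A) = {1}
cl(A)  = {2,3,1}
∂A     = {2,3}

interior: largest open inside A is {1} (from ∅, {1})
cl via duality: int({2,3}) = ∅, so X∖∅ = {2,3,1}
cl∖int = {2,3}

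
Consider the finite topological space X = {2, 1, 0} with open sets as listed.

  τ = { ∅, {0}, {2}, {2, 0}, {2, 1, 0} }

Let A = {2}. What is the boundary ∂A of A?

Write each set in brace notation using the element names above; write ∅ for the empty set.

interior: largest open inside A is {2} (from ∅, {2})
cl via duality: int({1, 0}) = {0}, so X∖{0} = {2, 1}
cl∖int = {1}

{1}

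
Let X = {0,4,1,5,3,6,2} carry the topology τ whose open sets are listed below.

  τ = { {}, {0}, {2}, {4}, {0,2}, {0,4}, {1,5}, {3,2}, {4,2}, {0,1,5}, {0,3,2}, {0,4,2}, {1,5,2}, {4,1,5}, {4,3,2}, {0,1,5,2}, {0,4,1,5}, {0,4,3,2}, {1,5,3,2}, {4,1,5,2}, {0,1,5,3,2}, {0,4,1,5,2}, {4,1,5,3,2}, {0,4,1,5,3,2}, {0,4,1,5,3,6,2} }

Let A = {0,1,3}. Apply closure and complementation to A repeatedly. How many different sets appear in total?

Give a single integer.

12

closure: X∖int(X∖A) = X∖{4,2} = {0,1,5,3,6}
Let k=closure and c=complement:
  1. A     = {0,1,3}
  2. kA    = {0,1,5,3,6}
  3. cA    = {4,5,6,2}
  4. ckA   = {4,2}
  5. kcA   = {4,1,5,3,6,2}
  6. kckA  = {4,3,6,2}
  7. ckcA  = {0}
  8. ckckA = {0,1,5}
  9. kckcA = {0,6}
  10. kckckA = {0,1,5,6}
  11. ckckcA = {4,1,5,3,2}
  12. ckckckA = {4,3,2}
— saturated at 12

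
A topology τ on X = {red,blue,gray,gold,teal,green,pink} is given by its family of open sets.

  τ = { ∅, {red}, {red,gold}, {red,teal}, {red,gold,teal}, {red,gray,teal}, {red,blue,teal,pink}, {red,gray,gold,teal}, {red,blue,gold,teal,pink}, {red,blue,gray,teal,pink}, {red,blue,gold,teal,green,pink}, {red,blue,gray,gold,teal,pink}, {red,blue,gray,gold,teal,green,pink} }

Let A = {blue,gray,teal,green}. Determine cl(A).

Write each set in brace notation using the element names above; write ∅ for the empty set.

closure: X∖int(X∖A) = X∖{red,gold} = {blue,gray,teal,green,pink}

{blue,gray,teal,green,pink}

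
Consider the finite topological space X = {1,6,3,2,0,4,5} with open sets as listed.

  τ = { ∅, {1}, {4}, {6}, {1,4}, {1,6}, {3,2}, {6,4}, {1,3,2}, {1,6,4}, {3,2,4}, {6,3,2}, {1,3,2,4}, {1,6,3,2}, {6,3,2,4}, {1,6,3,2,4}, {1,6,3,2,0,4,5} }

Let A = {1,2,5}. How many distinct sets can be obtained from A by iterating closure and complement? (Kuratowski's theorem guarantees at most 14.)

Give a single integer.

complement {6,3,0,4}; its interior {6,4}; cl(A) = X∖{6,4} = {1,3,2,0,5}
With k = closure, c = complement:
  1. A     = {1,2,5}
  2. kA    = {1,3,2,0,5}
  3. cA    = {6,3,0,4}
  4. ckA   = {6,4}
  5. kcA   = {6,3,2,0,4,5}
  6. kckA  = {6,0,4,5}
  7. ckcA  = {1}
  8. ckckA = {1,3,2}
  9. kckcA = {1,0,5}
  10. ckckcA = {6,3,2,4}
k, c of each give nothing new

10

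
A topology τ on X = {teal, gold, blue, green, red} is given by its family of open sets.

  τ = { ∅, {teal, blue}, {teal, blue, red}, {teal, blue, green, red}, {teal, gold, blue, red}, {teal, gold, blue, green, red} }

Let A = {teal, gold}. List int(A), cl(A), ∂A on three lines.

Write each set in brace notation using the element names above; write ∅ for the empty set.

opens ⊆ A: ∅; union → int = ∅
complement {blue, green, red}; its interior ∅; cl(A) = X∖∅ = {teal, gold, blue, green, red}
boundary = {teal, gold, blue, green, red} ∖ ∅ = {teal, gold, blue, green, red}

int(A) = ∅
cl(A)  = {teal, gold, blue, green, red}
∂A     = {teal, gold, blue, green, red}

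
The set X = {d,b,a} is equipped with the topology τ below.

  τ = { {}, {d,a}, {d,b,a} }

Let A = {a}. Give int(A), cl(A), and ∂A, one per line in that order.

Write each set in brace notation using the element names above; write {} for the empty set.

int(A) = {}
cl(A)  = {d,b,a}
∂A     = {d,b,a}

interior: largest open inside A is {} (from {})
cl via duality: int({d,b}) = {}, so X∖{} = {d,b,a}
cl∖int = {d,b,a}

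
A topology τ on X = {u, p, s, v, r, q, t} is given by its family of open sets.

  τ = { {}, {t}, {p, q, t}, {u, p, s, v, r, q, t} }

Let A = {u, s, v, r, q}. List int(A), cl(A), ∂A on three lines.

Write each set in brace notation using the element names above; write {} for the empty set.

interior: largest open inside A is {} (from {})
cl via duality: int({p, t}) = {t}, so X∖{t} = {u, p, s, v, r, q}
cl∖int = {u, p, s, v, r, q}

int(A) = {}
cl(A)  = {u, p, s, v, r, q}
∂A     = {u, p, s, v, r, q}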